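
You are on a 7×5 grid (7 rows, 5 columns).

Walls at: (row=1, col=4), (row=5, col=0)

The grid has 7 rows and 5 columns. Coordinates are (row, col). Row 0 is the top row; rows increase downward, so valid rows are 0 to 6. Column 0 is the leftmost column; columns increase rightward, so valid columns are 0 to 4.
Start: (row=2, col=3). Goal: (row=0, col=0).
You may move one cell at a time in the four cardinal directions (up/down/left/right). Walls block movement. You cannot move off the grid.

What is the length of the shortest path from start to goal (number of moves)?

BFS from (row=2, col=3) until reaching (row=0, col=0):
  Distance 0: (row=2, col=3)
  Distance 1: (row=1, col=3), (row=2, col=2), (row=2, col=4), (row=3, col=3)
  Distance 2: (row=0, col=3), (row=1, col=2), (row=2, col=1), (row=3, col=2), (row=3, col=4), (row=4, col=3)
  Distance 3: (row=0, col=2), (row=0, col=4), (row=1, col=1), (row=2, col=0), (row=3, col=1), (row=4, col=2), (row=4, col=4), (row=5, col=3)
  Distance 4: (row=0, col=1), (row=1, col=0), (row=3, col=0), (row=4, col=1), (row=5, col=2), (row=5, col=4), (row=6, col=3)
  Distance 5: (row=0, col=0), (row=4, col=0), (row=5, col=1), (row=6, col=2), (row=6, col=4)  <- goal reached here
One shortest path (5 moves): (row=2, col=3) -> (row=2, col=2) -> (row=2, col=1) -> (row=2, col=0) -> (row=1, col=0) -> (row=0, col=0)

Answer: Shortest path length: 5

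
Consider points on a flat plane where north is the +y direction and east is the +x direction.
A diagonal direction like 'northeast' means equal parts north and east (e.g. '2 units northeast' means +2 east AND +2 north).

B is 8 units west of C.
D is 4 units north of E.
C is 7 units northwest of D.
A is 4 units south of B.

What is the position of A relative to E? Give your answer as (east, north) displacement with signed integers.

Place E at the origin (east=0, north=0).
  D is 4 units north of E: delta (east=+0, north=+4); D at (east=0, north=4).
  C is 7 units northwest of D: delta (east=-7, north=+7); C at (east=-7, north=11).
  B is 8 units west of C: delta (east=-8, north=+0); B at (east=-15, north=11).
  A is 4 units south of B: delta (east=+0, north=-4); A at (east=-15, north=7).
Therefore A relative to E: (east=-15, north=7).

Answer: A is at (east=-15, north=7) relative to E.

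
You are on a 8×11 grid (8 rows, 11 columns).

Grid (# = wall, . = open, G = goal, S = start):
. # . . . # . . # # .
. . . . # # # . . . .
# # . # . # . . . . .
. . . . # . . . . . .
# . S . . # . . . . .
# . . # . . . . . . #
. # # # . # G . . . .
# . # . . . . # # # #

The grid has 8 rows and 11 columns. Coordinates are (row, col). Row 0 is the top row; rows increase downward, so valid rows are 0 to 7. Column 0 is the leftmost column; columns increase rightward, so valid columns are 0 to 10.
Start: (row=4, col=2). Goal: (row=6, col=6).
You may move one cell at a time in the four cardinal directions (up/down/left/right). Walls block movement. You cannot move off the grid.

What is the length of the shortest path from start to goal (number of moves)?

Answer: Shortest path length: 6

Derivation:
BFS from (row=4, col=2) until reaching (row=6, col=6):
  Distance 0: (row=4, col=2)
  Distance 1: (row=3, col=2), (row=4, col=1), (row=4, col=3), (row=5, col=2)
  Distance 2: (row=2, col=2), (row=3, col=1), (row=3, col=3), (row=4, col=4), (row=5, col=1)
  Distance 3: (row=1, col=2), (row=3, col=0), (row=5, col=4)
  Distance 4: (row=0, col=2), (row=1, col=1), (row=1, col=3), (row=5, col=5), (row=6, col=4)
  Distance 5: (row=0, col=3), (row=1, col=0), (row=5, col=6), (row=7, col=4)
  Distance 6: (row=0, col=0), (row=0, col=4), (row=4, col=6), (row=5, col=7), (row=6, col=6), (row=7, col=3), (row=7, col=5)  <- goal reached here
One shortest path (6 moves): (row=4, col=2) -> (row=4, col=3) -> (row=4, col=4) -> (row=5, col=4) -> (row=5, col=5) -> (row=5, col=6) -> (row=6, col=6)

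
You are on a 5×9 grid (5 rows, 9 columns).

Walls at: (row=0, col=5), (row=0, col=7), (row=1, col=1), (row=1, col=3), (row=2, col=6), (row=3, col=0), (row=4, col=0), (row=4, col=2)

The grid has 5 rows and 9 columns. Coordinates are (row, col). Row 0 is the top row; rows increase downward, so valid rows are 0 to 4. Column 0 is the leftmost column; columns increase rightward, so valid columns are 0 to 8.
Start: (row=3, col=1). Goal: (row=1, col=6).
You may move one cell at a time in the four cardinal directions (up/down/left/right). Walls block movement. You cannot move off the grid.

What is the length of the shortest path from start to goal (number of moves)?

BFS from (row=3, col=1) until reaching (row=1, col=6):
  Distance 0: (row=3, col=1)
  Distance 1: (row=2, col=1), (row=3, col=2), (row=4, col=1)
  Distance 2: (row=2, col=0), (row=2, col=2), (row=3, col=3)
  Distance 3: (row=1, col=0), (row=1, col=2), (row=2, col=3), (row=3, col=4), (row=4, col=3)
  Distance 4: (row=0, col=0), (row=0, col=2), (row=2, col=4), (row=3, col=5), (row=4, col=4)
  Distance 5: (row=0, col=1), (row=0, col=3), (row=1, col=4), (row=2, col=5), (row=3, col=6), (row=4, col=5)
  Distance 6: (row=0, col=4), (row=1, col=5), (row=3, col=7), (row=4, col=6)
  Distance 7: (row=1, col=6), (row=2, col=7), (row=3, col=8), (row=4, col=7)  <- goal reached here
One shortest path (7 moves): (row=3, col=1) -> (row=3, col=2) -> (row=3, col=3) -> (row=3, col=4) -> (row=3, col=5) -> (row=2, col=5) -> (row=1, col=5) -> (row=1, col=6)

Answer: Shortest path length: 7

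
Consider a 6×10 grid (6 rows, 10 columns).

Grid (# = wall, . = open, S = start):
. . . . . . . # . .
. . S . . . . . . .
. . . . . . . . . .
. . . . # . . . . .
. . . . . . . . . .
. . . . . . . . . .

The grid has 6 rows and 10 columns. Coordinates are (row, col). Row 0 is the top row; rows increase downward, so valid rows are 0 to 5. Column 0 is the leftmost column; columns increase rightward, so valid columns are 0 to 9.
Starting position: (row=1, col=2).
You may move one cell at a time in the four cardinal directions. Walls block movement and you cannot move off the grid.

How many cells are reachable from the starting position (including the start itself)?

BFS flood-fill from (row=1, col=2):
  Distance 0: (row=1, col=2)
  Distance 1: (row=0, col=2), (row=1, col=1), (row=1, col=3), (row=2, col=2)
  Distance 2: (row=0, col=1), (row=0, col=3), (row=1, col=0), (row=1, col=4), (row=2, col=1), (row=2, col=3), (row=3, col=2)
  Distance 3: (row=0, col=0), (row=0, col=4), (row=1, col=5), (row=2, col=0), (row=2, col=4), (row=3, col=1), (row=3, col=3), (row=4, col=2)
  Distance 4: (row=0, col=5), (row=1, col=6), (row=2, col=5), (row=3, col=0), (row=4, col=1), (row=4, col=3), (row=5, col=2)
  Distance 5: (row=0, col=6), (row=1, col=7), (row=2, col=6), (row=3, col=5), (row=4, col=0), (row=4, col=4), (row=5, col=1), (row=5, col=3)
  Distance 6: (row=1, col=8), (row=2, col=7), (row=3, col=6), (row=4, col=5), (row=5, col=0), (row=5, col=4)
  Distance 7: (row=0, col=8), (row=1, col=9), (row=2, col=8), (row=3, col=7), (row=4, col=6), (row=5, col=5)
  Distance 8: (row=0, col=9), (row=2, col=9), (row=3, col=8), (row=4, col=7), (row=5, col=6)
  Distance 9: (row=3, col=9), (row=4, col=8), (row=5, col=7)
  Distance 10: (row=4, col=9), (row=5, col=8)
  Distance 11: (row=5, col=9)
Total reachable: 58 (grid has 58 open cells total)

Answer: Reachable cells: 58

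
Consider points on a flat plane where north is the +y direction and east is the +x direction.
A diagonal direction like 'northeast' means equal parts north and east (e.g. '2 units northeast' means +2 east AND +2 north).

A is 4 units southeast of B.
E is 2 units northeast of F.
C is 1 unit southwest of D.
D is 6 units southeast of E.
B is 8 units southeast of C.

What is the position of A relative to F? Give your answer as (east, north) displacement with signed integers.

Place F at the origin (east=0, north=0).
  E is 2 units northeast of F: delta (east=+2, north=+2); E at (east=2, north=2).
  D is 6 units southeast of E: delta (east=+6, north=-6); D at (east=8, north=-4).
  C is 1 unit southwest of D: delta (east=-1, north=-1); C at (east=7, north=-5).
  B is 8 units southeast of C: delta (east=+8, north=-8); B at (east=15, north=-13).
  A is 4 units southeast of B: delta (east=+4, north=-4); A at (east=19, north=-17).
Therefore A relative to F: (east=19, north=-17).

Answer: A is at (east=19, north=-17) relative to F.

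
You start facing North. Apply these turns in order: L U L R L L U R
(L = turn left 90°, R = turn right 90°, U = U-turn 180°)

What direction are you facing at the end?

Start: North
  L (left (90° counter-clockwise)) -> West
  U (U-turn (180°)) -> East
  L (left (90° counter-clockwise)) -> North
  R (right (90° clockwise)) -> East
  L (left (90° counter-clockwise)) -> North
  L (left (90° counter-clockwise)) -> West
  U (U-turn (180°)) -> East
  R (right (90° clockwise)) -> South
Final: South

Answer: Final heading: South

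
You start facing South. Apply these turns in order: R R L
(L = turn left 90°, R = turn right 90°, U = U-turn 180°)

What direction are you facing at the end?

Answer: Final heading: West

Derivation:
Start: South
  R (right (90° clockwise)) -> West
  R (right (90° clockwise)) -> North
  L (left (90° counter-clockwise)) -> West
Final: West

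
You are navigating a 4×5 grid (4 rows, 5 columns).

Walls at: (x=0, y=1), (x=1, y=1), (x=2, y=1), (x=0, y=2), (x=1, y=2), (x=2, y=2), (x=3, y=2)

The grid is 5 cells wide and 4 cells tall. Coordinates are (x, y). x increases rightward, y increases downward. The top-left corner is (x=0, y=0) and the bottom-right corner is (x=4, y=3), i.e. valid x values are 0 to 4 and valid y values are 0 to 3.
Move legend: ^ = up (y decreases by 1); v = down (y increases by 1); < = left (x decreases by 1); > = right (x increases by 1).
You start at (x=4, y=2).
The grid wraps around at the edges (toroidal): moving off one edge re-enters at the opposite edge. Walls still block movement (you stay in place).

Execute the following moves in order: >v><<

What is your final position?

Answer: Final position: (x=3, y=3)

Derivation:
Start: (x=4, y=2)
  > (right): blocked, stay at (x=4, y=2)
  v (down): (x=4, y=2) -> (x=4, y=3)
  > (right): (x=4, y=3) -> (x=0, y=3)
  < (left): (x=0, y=3) -> (x=4, y=3)
  < (left): (x=4, y=3) -> (x=3, y=3)
Final: (x=3, y=3)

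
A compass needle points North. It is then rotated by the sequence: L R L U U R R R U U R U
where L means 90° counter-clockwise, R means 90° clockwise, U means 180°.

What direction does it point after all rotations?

Answer: Final heading: East

Derivation:
Start: North
  L (left (90° counter-clockwise)) -> West
  R (right (90° clockwise)) -> North
  L (left (90° counter-clockwise)) -> West
  U (U-turn (180°)) -> East
  U (U-turn (180°)) -> West
  R (right (90° clockwise)) -> North
  R (right (90° clockwise)) -> East
  R (right (90° clockwise)) -> South
  U (U-turn (180°)) -> North
  U (U-turn (180°)) -> South
  R (right (90° clockwise)) -> West
  U (U-turn (180°)) -> East
Final: East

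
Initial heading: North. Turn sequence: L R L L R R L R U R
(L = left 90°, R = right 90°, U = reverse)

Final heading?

Start: North
  L (left (90° counter-clockwise)) -> West
  R (right (90° clockwise)) -> North
  L (left (90° counter-clockwise)) -> West
  L (left (90° counter-clockwise)) -> South
  R (right (90° clockwise)) -> West
  R (right (90° clockwise)) -> North
  L (left (90° counter-clockwise)) -> West
  R (right (90° clockwise)) -> North
  U (U-turn (180°)) -> South
  R (right (90° clockwise)) -> West
Final: West

Answer: Final heading: West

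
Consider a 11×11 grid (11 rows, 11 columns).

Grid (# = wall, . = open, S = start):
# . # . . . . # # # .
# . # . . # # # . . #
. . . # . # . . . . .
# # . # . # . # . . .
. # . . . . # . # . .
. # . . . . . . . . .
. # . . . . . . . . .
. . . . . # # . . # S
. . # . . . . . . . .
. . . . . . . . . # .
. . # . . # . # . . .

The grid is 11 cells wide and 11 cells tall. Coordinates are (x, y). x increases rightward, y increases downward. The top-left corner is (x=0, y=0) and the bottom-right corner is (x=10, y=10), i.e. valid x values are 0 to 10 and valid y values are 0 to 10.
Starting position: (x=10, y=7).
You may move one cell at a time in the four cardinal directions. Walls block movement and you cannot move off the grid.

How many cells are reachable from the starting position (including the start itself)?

Answer: Reachable cells: 89

Derivation:
BFS flood-fill from (x=10, y=7):
  Distance 0: (x=10, y=7)
  Distance 1: (x=10, y=6), (x=10, y=8)
  Distance 2: (x=10, y=5), (x=9, y=6), (x=9, y=8), (x=10, y=9)
  Distance 3: (x=10, y=4), (x=9, y=5), (x=8, y=6), (x=8, y=8), (x=10, y=10)
  Distance 4: (x=10, y=3), (x=9, y=4), (x=8, y=5), (x=7, y=6), (x=8, y=7), (x=7, y=8), (x=8, y=9), (x=9, y=10)
  Distance 5: (x=10, y=2), (x=9, y=3), (x=7, y=5), (x=6, y=6), (x=7, y=7), (x=6, y=8), (x=7, y=9), (x=8, y=10)
  Distance 6: (x=9, y=2), (x=8, y=3), (x=7, y=4), (x=6, y=5), (x=5, y=6), (x=5, y=8), (x=6, y=9)
  Distance 7: (x=9, y=1), (x=8, y=2), (x=5, y=5), (x=4, y=6), (x=4, y=8), (x=5, y=9), (x=6, y=10)
  Distance 8: (x=8, y=1), (x=7, y=2), (x=5, y=4), (x=4, y=5), (x=3, y=6), (x=4, y=7), (x=3, y=8), (x=4, y=9)
  Distance 9: (x=6, y=2), (x=4, y=4), (x=3, y=5), (x=2, y=6), (x=3, y=7), (x=3, y=9), (x=4, y=10)
  Distance 10: (x=4, y=3), (x=6, y=3), (x=3, y=4), (x=2, y=5), (x=2, y=7), (x=2, y=9), (x=3, y=10)
  Distance 11: (x=4, y=2), (x=2, y=4), (x=1, y=7), (x=1, y=9)
  Distance 12: (x=4, y=1), (x=2, y=3), (x=0, y=7), (x=1, y=8), (x=0, y=9), (x=1, y=10)
  Distance 13: (x=4, y=0), (x=3, y=1), (x=2, y=2), (x=0, y=6), (x=0, y=8), (x=0, y=10)
  Distance 14: (x=3, y=0), (x=5, y=0), (x=1, y=2), (x=0, y=5)
  Distance 15: (x=6, y=0), (x=1, y=1), (x=0, y=2), (x=0, y=4)
  Distance 16: (x=1, y=0)
Total reachable: 89 (grid has 90 open cells total)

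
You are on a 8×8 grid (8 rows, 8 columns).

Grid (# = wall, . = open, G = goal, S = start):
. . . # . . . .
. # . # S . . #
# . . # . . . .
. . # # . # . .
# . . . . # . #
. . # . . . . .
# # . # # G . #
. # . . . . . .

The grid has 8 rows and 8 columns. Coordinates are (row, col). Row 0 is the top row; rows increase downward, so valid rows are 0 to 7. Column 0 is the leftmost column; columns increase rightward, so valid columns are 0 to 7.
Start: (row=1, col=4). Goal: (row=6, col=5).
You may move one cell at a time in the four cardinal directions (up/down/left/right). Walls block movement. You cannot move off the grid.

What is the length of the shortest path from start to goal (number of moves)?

BFS from (row=1, col=4) until reaching (row=6, col=5):
  Distance 0: (row=1, col=4)
  Distance 1: (row=0, col=4), (row=1, col=5), (row=2, col=4)
  Distance 2: (row=0, col=5), (row=1, col=6), (row=2, col=5), (row=3, col=4)
  Distance 3: (row=0, col=6), (row=2, col=6), (row=4, col=4)
  Distance 4: (row=0, col=7), (row=2, col=7), (row=3, col=6), (row=4, col=3), (row=5, col=4)
  Distance 5: (row=3, col=7), (row=4, col=2), (row=4, col=6), (row=5, col=3), (row=5, col=5)
  Distance 6: (row=4, col=1), (row=5, col=6), (row=6, col=5)  <- goal reached here
One shortest path (6 moves): (row=1, col=4) -> (row=2, col=4) -> (row=3, col=4) -> (row=4, col=4) -> (row=5, col=4) -> (row=5, col=5) -> (row=6, col=5)

Answer: Shortest path length: 6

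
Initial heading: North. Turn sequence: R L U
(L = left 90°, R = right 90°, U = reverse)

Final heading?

Answer: Final heading: South

Derivation:
Start: North
  R (right (90° clockwise)) -> East
  L (left (90° counter-clockwise)) -> North
  U (U-turn (180°)) -> South
Final: South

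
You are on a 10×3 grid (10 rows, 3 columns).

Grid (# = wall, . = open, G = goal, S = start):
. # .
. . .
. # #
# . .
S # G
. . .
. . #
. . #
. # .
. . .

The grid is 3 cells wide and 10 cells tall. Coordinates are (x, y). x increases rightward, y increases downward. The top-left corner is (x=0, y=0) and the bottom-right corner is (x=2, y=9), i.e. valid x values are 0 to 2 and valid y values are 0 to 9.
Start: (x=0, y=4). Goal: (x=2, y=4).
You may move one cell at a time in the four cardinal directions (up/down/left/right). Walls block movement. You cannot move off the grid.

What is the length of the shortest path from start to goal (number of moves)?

Answer: Shortest path length: 4

Derivation:
BFS from (x=0, y=4) until reaching (x=2, y=4):
  Distance 0: (x=0, y=4)
  Distance 1: (x=0, y=5)
  Distance 2: (x=1, y=5), (x=0, y=6)
  Distance 3: (x=2, y=5), (x=1, y=6), (x=0, y=7)
  Distance 4: (x=2, y=4), (x=1, y=7), (x=0, y=8)  <- goal reached here
One shortest path (4 moves): (x=0, y=4) -> (x=0, y=5) -> (x=1, y=5) -> (x=2, y=5) -> (x=2, y=4)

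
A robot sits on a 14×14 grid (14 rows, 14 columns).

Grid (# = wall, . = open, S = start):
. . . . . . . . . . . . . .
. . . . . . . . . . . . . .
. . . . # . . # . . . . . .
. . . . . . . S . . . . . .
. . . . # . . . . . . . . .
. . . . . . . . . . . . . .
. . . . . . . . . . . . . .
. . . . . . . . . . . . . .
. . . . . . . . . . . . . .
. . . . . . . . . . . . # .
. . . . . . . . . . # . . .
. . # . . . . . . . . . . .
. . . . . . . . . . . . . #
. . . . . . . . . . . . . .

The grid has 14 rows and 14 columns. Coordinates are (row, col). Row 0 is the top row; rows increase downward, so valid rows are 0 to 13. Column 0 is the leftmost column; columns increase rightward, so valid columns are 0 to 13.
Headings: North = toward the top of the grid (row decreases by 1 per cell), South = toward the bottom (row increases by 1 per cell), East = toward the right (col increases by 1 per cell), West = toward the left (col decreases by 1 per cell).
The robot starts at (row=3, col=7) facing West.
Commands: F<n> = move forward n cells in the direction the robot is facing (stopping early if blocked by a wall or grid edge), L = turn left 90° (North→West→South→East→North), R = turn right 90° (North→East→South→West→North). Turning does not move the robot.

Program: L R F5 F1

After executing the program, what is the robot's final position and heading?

Start: (row=3, col=7), facing West
  L: turn left, now facing South
  R: turn right, now facing West
  F5: move forward 5, now at (row=3, col=2)
  F1: move forward 1, now at (row=3, col=1)
Final: (row=3, col=1), facing West

Answer: Final position: (row=3, col=1), facing West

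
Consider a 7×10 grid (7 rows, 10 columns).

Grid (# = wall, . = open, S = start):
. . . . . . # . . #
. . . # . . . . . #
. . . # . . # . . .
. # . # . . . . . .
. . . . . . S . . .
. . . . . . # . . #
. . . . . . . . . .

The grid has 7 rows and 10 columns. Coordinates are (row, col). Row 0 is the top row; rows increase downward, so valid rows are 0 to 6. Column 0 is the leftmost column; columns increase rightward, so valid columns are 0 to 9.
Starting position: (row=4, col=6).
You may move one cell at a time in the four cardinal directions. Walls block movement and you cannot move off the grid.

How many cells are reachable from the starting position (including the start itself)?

Answer: Reachable cells: 60

Derivation:
BFS flood-fill from (row=4, col=6):
  Distance 0: (row=4, col=6)
  Distance 1: (row=3, col=6), (row=4, col=5), (row=4, col=7)
  Distance 2: (row=3, col=5), (row=3, col=7), (row=4, col=4), (row=4, col=8), (row=5, col=5), (row=5, col=7)
  Distance 3: (row=2, col=5), (row=2, col=7), (row=3, col=4), (row=3, col=8), (row=4, col=3), (row=4, col=9), (row=5, col=4), (row=5, col=8), (row=6, col=5), (row=6, col=7)
  Distance 4: (row=1, col=5), (row=1, col=7), (row=2, col=4), (row=2, col=8), (row=3, col=9), (row=4, col=2), (row=5, col=3), (row=6, col=4), (row=6, col=6), (row=6, col=8)
  Distance 5: (row=0, col=5), (row=0, col=7), (row=1, col=4), (row=1, col=6), (row=1, col=8), (row=2, col=9), (row=3, col=2), (row=4, col=1), (row=5, col=2), (row=6, col=3), (row=6, col=9)
  Distance 6: (row=0, col=4), (row=0, col=8), (row=2, col=2), (row=4, col=0), (row=5, col=1), (row=6, col=2)
  Distance 7: (row=0, col=3), (row=1, col=2), (row=2, col=1), (row=3, col=0), (row=5, col=0), (row=6, col=1)
  Distance 8: (row=0, col=2), (row=1, col=1), (row=2, col=0), (row=6, col=0)
  Distance 9: (row=0, col=1), (row=1, col=0)
  Distance 10: (row=0, col=0)
Total reachable: 60 (grid has 60 open cells total)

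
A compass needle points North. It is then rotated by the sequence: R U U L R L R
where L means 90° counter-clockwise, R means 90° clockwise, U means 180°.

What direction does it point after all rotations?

Answer: Final heading: East

Derivation:
Start: North
  R (right (90° clockwise)) -> East
  U (U-turn (180°)) -> West
  U (U-turn (180°)) -> East
  L (left (90° counter-clockwise)) -> North
  R (right (90° clockwise)) -> East
  L (left (90° counter-clockwise)) -> North
  R (right (90° clockwise)) -> East
Final: East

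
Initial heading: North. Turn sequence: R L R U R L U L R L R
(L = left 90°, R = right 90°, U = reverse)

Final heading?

Start: North
  R (right (90° clockwise)) -> East
  L (left (90° counter-clockwise)) -> North
  R (right (90° clockwise)) -> East
  U (U-turn (180°)) -> West
  R (right (90° clockwise)) -> North
  L (left (90° counter-clockwise)) -> West
  U (U-turn (180°)) -> East
  L (left (90° counter-clockwise)) -> North
  R (right (90° clockwise)) -> East
  L (left (90° counter-clockwise)) -> North
  R (right (90° clockwise)) -> East
Final: East

Answer: Final heading: East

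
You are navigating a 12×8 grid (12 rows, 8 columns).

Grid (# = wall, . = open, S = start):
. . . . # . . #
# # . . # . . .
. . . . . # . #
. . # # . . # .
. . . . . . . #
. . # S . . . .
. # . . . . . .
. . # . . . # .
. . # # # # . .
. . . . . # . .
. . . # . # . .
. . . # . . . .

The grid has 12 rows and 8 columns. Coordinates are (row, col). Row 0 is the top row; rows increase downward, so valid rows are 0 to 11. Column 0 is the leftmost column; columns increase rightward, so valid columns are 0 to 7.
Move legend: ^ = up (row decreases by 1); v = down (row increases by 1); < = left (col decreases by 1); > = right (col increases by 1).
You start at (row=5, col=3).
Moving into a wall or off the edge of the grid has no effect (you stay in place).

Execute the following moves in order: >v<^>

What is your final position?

Answer: Final position: (row=5, col=4)

Derivation:
Start: (row=5, col=3)
  > (right): (row=5, col=3) -> (row=5, col=4)
  v (down): (row=5, col=4) -> (row=6, col=4)
  < (left): (row=6, col=4) -> (row=6, col=3)
  ^ (up): (row=6, col=3) -> (row=5, col=3)
  > (right): (row=5, col=3) -> (row=5, col=4)
Final: (row=5, col=4)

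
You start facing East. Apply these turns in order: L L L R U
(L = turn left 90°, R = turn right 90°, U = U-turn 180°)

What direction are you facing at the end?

Start: East
  L (left (90° counter-clockwise)) -> North
  L (left (90° counter-clockwise)) -> West
  L (left (90° counter-clockwise)) -> South
  R (right (90° clockwise)) -> West
  U (U-turn (180°)) -> East
Final: East

Answer: Final heading: East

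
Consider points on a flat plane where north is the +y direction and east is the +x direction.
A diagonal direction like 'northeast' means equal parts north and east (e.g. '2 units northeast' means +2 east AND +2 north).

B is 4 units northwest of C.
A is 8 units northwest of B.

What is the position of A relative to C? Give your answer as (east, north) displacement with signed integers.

Answer: A is at (east=-12, north=12) relative to C.

Derivation:
Place C at the origin (east=0, north=0).
  B is 4 units northwest of C: delta (east=-4, north=+4); B at (east=-4, north=4).
  A is 8 units northwest of B: delta (east=-8, north=+8); A at (east=-12, north=12).
Therefore A relative to C: (east=-12, north=12).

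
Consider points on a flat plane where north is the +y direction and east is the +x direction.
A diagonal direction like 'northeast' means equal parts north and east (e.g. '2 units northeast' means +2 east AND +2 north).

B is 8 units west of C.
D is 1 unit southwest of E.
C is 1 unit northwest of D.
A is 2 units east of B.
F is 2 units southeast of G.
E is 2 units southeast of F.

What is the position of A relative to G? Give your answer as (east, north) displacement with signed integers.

Answer: A is at (east=-4, north=-4) relative to G.

Derivation:
Place G at the origin (east=0, north=0).
  F is 2 units southeast of G: delta (east=+2, north=-2); F at (east=2, north=-2).
  E is 2 units southeast of F: delta (east=+2, north=-2); E at (east=4, north=-4).
  D is 1 unit southwest of E: delta (east=-1, north=-1); D at (east=3, north=-5).
  C is 1 unit northwest of D: delta (east=-1, north=+1); C at (east=2, north=-4).
  B is 8 units west of C: delta (east=-8, north=+0); B at (east=-6, north=-4).
  A is 2 units east of B: delta (east=+2, north=+0); A at (east=-4, north=-4).
Therefore A relative to G: (east=-4, north=-4).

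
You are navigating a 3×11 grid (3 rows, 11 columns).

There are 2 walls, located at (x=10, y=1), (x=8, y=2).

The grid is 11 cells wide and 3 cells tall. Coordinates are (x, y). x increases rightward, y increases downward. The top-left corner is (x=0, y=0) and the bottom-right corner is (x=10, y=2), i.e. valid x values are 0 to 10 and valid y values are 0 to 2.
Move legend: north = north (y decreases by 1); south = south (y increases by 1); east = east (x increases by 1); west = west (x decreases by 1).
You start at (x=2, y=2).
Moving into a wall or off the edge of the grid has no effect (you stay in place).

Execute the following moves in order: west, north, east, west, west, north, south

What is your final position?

Answer: Final position: (x=0, y=1)

Derivation:
Start: (x=2, y=2)
  west (west): (x=2, y=2) -> (x=1, y=2)
  north (north): (x=1, y=2) -> (x=1, y=1)
  east (east): (x=1, y=1) -> (x=2, y=1)
  west (west): (x=2, y=1) -> (x=1, y=1)
  west (west): (x=1, y=1) -> (x=0, y=1)
  north (north): (x=0, y=1) -> (x=0, y=0)
  south (south): (x=0, y=0) -> (x=0, y=1)
Final: (x=0, y=1)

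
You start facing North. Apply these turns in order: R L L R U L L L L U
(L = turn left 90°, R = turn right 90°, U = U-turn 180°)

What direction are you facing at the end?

Start: North
  R (right (90° clockwise)) -> East
  L (left (90° counter-clockwise)) -> North
  L (left (90° counter-clockwise)) -> West
  R (right (90° clockwise)) -> North
  U (U-turn (180°)) -> South
  L (left (90° counter-clockwise)) -> East
  L (left (90° counter-clockwise)) -> North
  L (left (90° counter-clockwise)) -> West
  L (left (90° counter-clockwise)) -> South
  U (U-turn (180°)) -> North
Final: North

Answer: Final heading: North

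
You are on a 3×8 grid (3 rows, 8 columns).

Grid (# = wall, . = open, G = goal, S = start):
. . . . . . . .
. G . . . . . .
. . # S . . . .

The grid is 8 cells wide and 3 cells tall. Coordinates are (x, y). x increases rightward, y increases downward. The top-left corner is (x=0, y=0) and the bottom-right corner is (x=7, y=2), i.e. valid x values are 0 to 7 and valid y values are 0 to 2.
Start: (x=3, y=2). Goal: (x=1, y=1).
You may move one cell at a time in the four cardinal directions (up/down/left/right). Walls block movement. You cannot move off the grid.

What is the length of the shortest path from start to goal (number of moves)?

BFS from (x=3, y=2) until reaching (x=1, y=1):
  Distance 0: (x=3, y=2)
  Distance 1: (x=3, y=1), (x=4, y=2)
  Distance 2: (x=3, y=0), (x=2, y=1), (x=4, y=1), (x=5, y=2)
  Distance 3: (x=2, y=0), (x=4, y=0), (x=1, y=1), (x=5, y=1), (x=6, y=2)  <- goal reached here
One shortest path (3 moves): (x=3, y=2) -> (x=3, y=1) -> (x=2, y=1) -> (x=1, y=1)

Answer: Shortest path length: 3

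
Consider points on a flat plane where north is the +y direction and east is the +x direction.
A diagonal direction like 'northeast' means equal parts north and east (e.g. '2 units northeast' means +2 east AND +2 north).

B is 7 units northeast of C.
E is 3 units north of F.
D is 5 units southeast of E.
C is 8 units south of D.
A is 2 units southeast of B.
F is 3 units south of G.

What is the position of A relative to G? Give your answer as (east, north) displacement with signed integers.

Place G at the origin (east=0, north=0).
  F is 3 units south of G: delta (east=+0, north=-3); F at (east=0, north=-3).
  E is 3 units north of F: delta (east=+0, north=+3); E at (east=0, north=0).
  D is 5 units southeast of E: delta (east=+5, north=-5); D at (east=5, north=-5).
  C is 8 units south of D: delta (east=+0, north=-8); C at (east=5, north=-13).
  B is 7 units northeast of C: delta (east=+7, north=+7); B at (east=12, north=-6).
  A is 2 units southeast of B: delta (east=+2, north=-2); A at (east=14, north=-8).
Therefore A relative to G: (east=14, north=-8).

Answer: A is at (east=14, north=-8) relative to G.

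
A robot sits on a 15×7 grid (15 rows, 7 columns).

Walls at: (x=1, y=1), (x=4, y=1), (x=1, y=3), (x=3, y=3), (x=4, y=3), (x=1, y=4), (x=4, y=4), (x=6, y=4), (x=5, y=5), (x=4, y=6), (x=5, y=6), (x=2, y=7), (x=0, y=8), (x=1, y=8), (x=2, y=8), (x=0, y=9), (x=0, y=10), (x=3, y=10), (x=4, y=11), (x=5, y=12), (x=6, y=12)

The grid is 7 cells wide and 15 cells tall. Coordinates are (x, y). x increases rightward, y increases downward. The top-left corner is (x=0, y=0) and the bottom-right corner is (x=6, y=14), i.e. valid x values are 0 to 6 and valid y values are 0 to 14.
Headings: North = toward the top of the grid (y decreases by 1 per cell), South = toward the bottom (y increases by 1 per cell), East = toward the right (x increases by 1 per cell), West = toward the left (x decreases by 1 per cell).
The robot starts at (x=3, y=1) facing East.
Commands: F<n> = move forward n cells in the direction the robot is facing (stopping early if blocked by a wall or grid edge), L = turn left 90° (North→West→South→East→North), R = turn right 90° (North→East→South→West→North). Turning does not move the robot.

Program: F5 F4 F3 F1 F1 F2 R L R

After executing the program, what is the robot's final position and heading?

Start: (x=3, y=1), facing East
  F5: move forward 0/5 (blocked), now at (x=3, y=1)
  F4: move forward 0/4 (blocked), now at (x=3, y=1)
  F3: move forward 0/3 (blocked), now at (x=3, y=1)
  F1: move forward 0/1 (blocked), now at (x=3, y=1)
  F1: move forward 0/1 (blocked), now at (x=3, y=1)
  F2: move forward 0/2 (blocked), now at (x=3, y=1)
  R: turn right, now facing South
  L: turn left, now facing East
  R: turn right, now facing South
Final: (x=3, y=1), facing South

Answer: Final position: (x=3, y=1), facing South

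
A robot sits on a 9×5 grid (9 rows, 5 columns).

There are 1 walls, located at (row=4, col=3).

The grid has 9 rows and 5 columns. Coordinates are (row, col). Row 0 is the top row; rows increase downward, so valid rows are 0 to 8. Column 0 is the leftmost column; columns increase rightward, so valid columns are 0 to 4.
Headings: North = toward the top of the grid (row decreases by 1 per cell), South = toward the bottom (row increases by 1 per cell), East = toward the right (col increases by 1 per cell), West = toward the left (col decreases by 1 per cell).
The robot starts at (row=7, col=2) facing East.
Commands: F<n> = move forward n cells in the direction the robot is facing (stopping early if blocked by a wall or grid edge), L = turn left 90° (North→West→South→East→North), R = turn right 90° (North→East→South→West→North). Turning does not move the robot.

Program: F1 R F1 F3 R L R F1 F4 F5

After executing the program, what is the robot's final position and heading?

Answer: Final position: (row=8, col=0), facing West

Derivation:
Start: (row=7, col=2), facing East
  F1: move forward 1, now at (row=7, col=3)
  R: turn right, now facing South
  F1: move forward 1, now at (row=8, col=3)
  F3: move forward 0/3 (blocked), now at (row=8, col=3)
  R: turn right, now facing West
  L: turn left, now facing South
  R: turn right, now facing West
  F1: move forward 1, now at (row=8, col=2)
  F4: move forward 2/4 (blocked), now at (row=8, col=0)
  F5: move forward 0/5 (blocked), now at (row=8, col=0)
Final: (row=8, col=0), facing West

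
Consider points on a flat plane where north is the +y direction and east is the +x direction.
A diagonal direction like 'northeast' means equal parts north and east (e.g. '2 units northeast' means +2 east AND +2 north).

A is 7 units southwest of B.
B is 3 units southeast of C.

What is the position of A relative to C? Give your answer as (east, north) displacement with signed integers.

Answer: A is at (east=-4, north=-10) relative to C.

Derivation:
Place C at the origin (east=0, north=0).
  B is 3 units southeast of C: delta (east=+3, north=-3); B at (east=3, north=-3).
  A is 7 units southwest of B: delta (east=-7, north=-7); A at (east=-4, north=-10).
Therefore A relative to C: (east=-4, north=-10).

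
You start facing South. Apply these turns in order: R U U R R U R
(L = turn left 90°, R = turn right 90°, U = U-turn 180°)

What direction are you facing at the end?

Answer: Final heading: North

Derivation:
Start: South
  R (right (90° clockwise)) -> West
  U (U-turn (180°)) -> East
  U (U-turn (180°)) -> West
  R (right (90° clockwise)) -> North
  R (right (90° clockwise)) -> East
  U (U-turn (180°)) -> West
  R (right (90° clockwise)) -> North
Final: North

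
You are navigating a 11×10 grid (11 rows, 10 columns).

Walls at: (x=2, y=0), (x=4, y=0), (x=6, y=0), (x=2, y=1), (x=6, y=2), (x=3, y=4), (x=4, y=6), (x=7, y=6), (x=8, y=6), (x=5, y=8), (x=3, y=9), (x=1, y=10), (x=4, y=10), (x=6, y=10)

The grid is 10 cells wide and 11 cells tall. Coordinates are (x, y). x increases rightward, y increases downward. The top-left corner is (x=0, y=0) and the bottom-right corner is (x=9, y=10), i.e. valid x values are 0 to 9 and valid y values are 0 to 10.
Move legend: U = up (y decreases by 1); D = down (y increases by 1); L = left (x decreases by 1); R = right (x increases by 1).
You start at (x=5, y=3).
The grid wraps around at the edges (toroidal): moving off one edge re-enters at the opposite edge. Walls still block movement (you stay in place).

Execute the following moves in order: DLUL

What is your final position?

Start: (x=5, y=3)
  D (down): (x=5, y=3) -> (x=5, y=4)
  L (left): (x=5, y=4) -> (x=4, y=4)
  U (up): (x=4, y=4) -> (x=4, y=3)
  L (left): (x=4, y=3) -> (x=3, y=3)
Final: (x=3, y=3)

Answer: Final position: (x=3, y=3)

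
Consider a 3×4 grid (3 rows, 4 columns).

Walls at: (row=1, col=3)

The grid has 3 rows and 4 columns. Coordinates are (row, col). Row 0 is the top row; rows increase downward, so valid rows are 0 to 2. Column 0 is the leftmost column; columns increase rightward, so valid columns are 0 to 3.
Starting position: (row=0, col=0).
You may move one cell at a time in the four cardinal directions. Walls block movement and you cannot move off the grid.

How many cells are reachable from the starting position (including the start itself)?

Answer: Reachable cells: 11

Derivation:
BFS flood-fill from (row=0, col=0):
  Distance 0: (row=0, col=0)
  Distance 1: (row=0, col=1), (row=1, col=0)
  Distance 2: (row=0, col=2), (row=1, col=1), (row=2, col=0)
  Distance 3: (row=0, col=3), (row=1, col=2), (row=2, col=1)
  Distance 4: (row=2, col=2)
  Distance 5: (row=2, col=3)
Total reachable: 11 (grid has 11 open cells total)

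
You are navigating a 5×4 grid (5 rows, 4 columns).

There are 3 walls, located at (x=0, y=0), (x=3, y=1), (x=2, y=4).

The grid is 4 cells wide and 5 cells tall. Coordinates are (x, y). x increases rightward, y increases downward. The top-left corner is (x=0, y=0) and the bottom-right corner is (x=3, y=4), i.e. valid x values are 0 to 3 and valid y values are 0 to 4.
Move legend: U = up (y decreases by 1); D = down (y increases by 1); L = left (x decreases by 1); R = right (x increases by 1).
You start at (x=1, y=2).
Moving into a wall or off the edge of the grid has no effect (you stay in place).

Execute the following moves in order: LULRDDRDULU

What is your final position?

Start: (x=1, y=2)
  L (left): (x=1, y=2) -> (x=0, y=2)
  U (up): (x=0, y=2) -> (x=0, y=1)
  L (left): blocked, stay at (x=0, y=1)
  R (right): (x=0, y=1) -> (x=1, y=1)
  D (down): (x=1, y=1) -> (x=1, y=2)
  D (down): (x=1, y=2) -> (x=1, y=3)
  R (right): (x=1, y=3) -> (x=2, y=3)
  D (down): blocked, stay at (x=2, y=3)
  U (up): (x=2, y=3) -> (x=2, y=2)
  L (left): (x=2, y=2) -> (x=1, y=2)
  U (up): (x=1, y=2) -> (x=1, y=1)
Final: (x=1, y=1)

Answer: Final position: (x=1, y=1)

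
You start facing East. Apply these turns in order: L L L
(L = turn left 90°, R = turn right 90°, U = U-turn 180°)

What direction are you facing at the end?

Answer: Final heading: South

Derivation:
Start: East
  L (left (90° counter-clockwise)) -> North
  L (left (90° counter-clockwise)) -> West
  L (left (90° counter-clockwise)) -> South
Final: South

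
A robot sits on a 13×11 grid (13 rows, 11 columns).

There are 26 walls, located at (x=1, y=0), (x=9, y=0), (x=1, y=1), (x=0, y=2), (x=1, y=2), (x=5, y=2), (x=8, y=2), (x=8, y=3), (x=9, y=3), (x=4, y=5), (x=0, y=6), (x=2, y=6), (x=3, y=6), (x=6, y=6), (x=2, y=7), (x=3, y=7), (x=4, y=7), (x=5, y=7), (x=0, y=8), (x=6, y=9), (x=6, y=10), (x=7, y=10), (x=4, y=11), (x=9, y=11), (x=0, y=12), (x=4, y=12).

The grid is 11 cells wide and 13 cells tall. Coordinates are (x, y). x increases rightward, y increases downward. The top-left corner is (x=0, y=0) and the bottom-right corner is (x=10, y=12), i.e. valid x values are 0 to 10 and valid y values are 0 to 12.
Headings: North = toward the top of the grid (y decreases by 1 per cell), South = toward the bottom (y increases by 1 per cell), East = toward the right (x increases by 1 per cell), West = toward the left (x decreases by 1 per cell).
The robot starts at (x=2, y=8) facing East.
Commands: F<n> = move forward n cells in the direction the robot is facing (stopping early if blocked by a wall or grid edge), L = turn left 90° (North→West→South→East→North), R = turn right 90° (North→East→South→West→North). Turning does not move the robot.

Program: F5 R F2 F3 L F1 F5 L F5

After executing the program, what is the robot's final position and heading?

Answer: Final position: (x=10, y=4), facing North

Derivation:
Start: (x=2, y=8), facing East
  F5: move forward 5, now at (x=7, y=8)
  R: turn right, now facing South
  F2: move forward 1/2 (blocked), now at (x=7, y=9)
  F3: move forward 0/3 (blocked), now at (x=7, y=9)
  L: turn left, now facing East
  F1: move forward 1, now at (x=8, y=9)
  F5: move forward 2/5 (blocked), now at (x=10, y=9)
  L: turn left, now facing North
  F5: move forward 5, now at (x=10, y=4)
Final: (x=10, y=4), facing North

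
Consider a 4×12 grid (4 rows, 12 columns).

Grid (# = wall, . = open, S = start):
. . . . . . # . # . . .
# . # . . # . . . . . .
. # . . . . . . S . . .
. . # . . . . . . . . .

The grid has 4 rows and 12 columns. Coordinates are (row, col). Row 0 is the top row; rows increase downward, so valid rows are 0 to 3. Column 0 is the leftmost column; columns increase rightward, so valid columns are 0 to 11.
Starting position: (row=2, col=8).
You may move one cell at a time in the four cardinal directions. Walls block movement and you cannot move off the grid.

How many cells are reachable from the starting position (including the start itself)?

BFS flood-fill from (row=2, col=8):
  Distance 0: (row=2, col=8)
  Distance 1: (row=1, col=8), (row=2, col=7), (row=2, col=9), (row=3, col=8)
  Distance 2: (row=1, col=7), (row=1, col=9), (row=2, col=6), (row=2, col=10), (row=3, col=7), (row=3, col=9)
  Distance 3: (row=0, col=7), (row=0, col=9), (row=1, col=6), (row=1, col=10), (row=2, col=5), (row=2, col=11), (row=3, col=6), (row=3, col=10)
  Distance 4: (row=0, col=10), (row=1, col=11), (row=2, col=4), (row=3, col=5), (row=3, col=11)
  Distance 5: (row=0, col=11), (row=1, col=4), (row=2, col=3), (row=3, col=4)
  Distance 6: (row=0, col=4), (row=1, col=3), (row=2, col=2), (row=3, col=3)
  Distance 7: (row=0, col=3), (row=0, col=5)
  Distance 8: (row=0, col=2)
  Distance 9: (row=0, col=1)
  Distance 10: (row=0, col=0), (row=1, col=1)
Total reachable: 38 (grid has 41 open cells total)

Answer: Reachable cells: 38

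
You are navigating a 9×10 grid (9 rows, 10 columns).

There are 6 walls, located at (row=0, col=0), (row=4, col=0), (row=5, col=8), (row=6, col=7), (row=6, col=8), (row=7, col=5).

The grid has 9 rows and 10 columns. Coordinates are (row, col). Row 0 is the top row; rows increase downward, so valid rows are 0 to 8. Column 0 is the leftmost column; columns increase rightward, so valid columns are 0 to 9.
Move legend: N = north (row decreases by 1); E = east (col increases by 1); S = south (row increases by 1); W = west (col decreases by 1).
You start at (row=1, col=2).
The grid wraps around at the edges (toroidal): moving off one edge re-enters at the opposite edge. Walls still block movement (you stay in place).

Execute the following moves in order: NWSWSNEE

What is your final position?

Answer: Final position: (row=1, col=2)

Derivation:
Start: (row=1, col=2)
  N (north): (row=1, col=2) -> (row=0, col=2)
  W (west): (row=0, col=2) -> (row=0, col=1)
  S (south): (row=0, col=1) -> (row=1, col=1)
  W (west): (row=1, col=1) -> (row=1, col=0)
  S (south): (row=1, col=0) -> (row=2, col=0)
  N (north): (row=2, col=0) -> (row=1, col=0)
  E (east): (row=1, col=0) -> (row=1, col=1)
  E (east): (row=1, col=1) -> (row=1, col=2)
Final: (row=1, col=2)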